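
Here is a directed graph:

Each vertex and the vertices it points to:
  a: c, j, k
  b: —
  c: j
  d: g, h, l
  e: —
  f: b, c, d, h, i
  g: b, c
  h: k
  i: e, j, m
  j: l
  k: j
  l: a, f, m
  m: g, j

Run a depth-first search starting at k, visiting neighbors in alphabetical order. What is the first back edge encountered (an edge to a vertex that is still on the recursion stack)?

DFS from k (visiting neighbors in alphabetical order); mark gray on enter, black on exit:
k gray
  j gray
    l gray
      a gray
        c gray
          c→j: j is gray → back edge
First back edge: c → j.

c→j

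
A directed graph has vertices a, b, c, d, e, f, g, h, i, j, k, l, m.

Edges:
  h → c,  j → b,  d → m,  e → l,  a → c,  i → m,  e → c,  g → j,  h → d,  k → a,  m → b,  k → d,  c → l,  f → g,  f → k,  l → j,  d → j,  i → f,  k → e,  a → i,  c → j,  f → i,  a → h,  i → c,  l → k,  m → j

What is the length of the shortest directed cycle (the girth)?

2

For each vertex v, BFS finds the shortest path from v back to v.
The shortest such closed walk is f → i → f, length 2.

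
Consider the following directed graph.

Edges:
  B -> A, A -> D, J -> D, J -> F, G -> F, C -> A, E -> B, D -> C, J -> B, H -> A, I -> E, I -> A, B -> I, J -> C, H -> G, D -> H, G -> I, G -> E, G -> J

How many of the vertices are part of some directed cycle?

9

A vertex is on a directed cycle iff it belongs to a strongly connected component of size ≥ 2 (or has a self-loop).
The vertices on cycles are {A, B, C, D, E, G, H, I, J} — 9 in total.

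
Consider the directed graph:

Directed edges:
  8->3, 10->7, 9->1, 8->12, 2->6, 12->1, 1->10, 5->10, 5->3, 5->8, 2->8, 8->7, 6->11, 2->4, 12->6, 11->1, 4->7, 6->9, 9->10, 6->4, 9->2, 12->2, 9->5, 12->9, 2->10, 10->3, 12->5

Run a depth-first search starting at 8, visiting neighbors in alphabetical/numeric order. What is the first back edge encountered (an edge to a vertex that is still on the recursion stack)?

DFS from 8 (visiting neighbors in alphabetical/numeric order); mark gray on enter, black on exit:
8 gray
  3 gray
  3 black
  7 gray
  7 black
  12 gray
    1 gray
      10 gray
        10→3: 3 black — skip
        10→7: 7 black — skip
      10 black
    1 black
    2 gray
      4 gray
        4→7: 7 black — skip
      4 black
      6 gray
        6→4: 4 black — skip
        9 gray
          9→1: 1 black — skip
          9→2: 2 is gray → back edge
First back edge: 9 → 2.

9→2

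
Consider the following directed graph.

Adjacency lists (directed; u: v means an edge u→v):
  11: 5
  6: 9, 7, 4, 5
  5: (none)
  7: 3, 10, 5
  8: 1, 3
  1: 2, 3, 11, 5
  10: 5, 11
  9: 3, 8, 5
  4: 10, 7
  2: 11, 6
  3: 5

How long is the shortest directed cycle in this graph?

5

For each vertex v, BFS finds the shortest path from v back to v.
The shortest such closed walk is 2 → 6 → 9 → 8 → 1 → 2, length 5.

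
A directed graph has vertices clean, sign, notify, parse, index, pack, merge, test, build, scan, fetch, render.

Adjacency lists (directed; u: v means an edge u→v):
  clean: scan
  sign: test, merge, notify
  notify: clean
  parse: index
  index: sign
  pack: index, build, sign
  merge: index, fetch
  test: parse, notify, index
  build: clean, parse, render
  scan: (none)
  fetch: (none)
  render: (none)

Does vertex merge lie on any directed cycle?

merge is on a cycle iff merge can reach itself via ≥1 edge.
merge → index → sign → merge — yes.

Yes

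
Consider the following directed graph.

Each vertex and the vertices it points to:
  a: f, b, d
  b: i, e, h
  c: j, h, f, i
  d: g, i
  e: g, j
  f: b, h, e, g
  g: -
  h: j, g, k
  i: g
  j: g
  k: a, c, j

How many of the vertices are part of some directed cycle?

6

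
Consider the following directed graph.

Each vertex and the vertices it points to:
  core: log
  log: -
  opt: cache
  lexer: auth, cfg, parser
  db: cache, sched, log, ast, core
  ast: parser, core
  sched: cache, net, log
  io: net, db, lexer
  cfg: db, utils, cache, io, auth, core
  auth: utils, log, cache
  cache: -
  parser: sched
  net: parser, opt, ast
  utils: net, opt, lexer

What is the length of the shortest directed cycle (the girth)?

3

For each vertex v, BFS finds the shortest path from v back to v.
The shortest such closed walk is cfg → utils → lexer → cfg, length 3.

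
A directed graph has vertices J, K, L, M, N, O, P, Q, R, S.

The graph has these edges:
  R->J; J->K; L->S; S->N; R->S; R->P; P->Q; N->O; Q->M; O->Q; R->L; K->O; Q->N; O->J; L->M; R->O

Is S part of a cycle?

No

S lies on a cycle iff there is a path from S back to itself.
Exploring from S, it never reaches itself; equivalently, its strongly connected component is a singleton.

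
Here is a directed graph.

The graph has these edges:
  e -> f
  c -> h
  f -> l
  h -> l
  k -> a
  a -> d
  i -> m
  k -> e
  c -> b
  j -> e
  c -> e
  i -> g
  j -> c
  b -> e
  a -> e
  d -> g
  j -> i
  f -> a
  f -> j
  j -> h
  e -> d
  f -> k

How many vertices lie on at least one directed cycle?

A vertex is on a directed cycle iff it belongs to a strongly connected component of size ≥ 2 (or has a self-loop).
The vertices on cycles are {a, b, c, e, f, j, k} — 7 in total.

7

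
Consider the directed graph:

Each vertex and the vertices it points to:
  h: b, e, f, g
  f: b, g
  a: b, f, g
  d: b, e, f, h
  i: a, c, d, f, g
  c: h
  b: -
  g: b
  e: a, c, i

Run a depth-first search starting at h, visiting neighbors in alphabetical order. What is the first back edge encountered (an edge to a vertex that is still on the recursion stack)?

c->h

DFS from h (visiting neighbors in alphabetical order); mark gray on enter, black on exit:
h gray
  b gray
  b black
  e gray
    a gray
      a→b: b black — skip
      f gray
        f→b: b black — skip
        g gray
          g→b: b black — skip
        g black
      f black
      a→g: g black — skip
    a black
    c gray
      c→h: h is gray → back edge
First back edge: c → h.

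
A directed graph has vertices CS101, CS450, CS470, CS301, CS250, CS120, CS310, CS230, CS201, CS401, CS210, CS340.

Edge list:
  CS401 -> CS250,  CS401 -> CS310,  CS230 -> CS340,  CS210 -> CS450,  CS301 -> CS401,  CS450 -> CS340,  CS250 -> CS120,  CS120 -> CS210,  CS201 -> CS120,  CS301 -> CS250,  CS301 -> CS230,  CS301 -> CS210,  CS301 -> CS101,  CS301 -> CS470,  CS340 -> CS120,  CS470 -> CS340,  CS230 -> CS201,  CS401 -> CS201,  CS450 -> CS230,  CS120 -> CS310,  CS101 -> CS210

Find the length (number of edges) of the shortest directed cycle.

4

For each vertex v, BFS finds the shortest path from v back to v.
The shortest such closed walk is CS210 → CS450 → CS340 → CS120 → CS210, length 4.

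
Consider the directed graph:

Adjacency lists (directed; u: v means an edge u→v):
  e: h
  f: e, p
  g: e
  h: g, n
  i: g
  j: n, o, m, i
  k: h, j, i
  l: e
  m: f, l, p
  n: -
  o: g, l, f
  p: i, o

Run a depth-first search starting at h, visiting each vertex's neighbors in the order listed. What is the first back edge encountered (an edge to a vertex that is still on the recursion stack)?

DFS from h (visiting each vertex's neighbors in the order listed); mark gray on enter, black on exit:
h gray
  g gray
    e gray
      e→h: h is gray → back edge
First back edge: e → h.

e->h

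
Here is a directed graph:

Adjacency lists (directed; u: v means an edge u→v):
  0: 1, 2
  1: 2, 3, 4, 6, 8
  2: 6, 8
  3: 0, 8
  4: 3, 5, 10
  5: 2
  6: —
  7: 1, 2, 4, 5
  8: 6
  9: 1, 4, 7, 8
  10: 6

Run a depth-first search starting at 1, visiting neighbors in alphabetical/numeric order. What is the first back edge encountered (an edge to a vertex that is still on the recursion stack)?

DFS from 1 (visiting neighbors in alphabetical/numeric order); mark gray on enter, black on exit:
1 gray
  2 gray
    6 gray
    6 black
    8 gray
      8→6: 6 black — skip
    8 black
  2 black
  3 gray
    0 gray
      0→1: 1 is gray → back edge
First back edge: 0 → 1.

0->1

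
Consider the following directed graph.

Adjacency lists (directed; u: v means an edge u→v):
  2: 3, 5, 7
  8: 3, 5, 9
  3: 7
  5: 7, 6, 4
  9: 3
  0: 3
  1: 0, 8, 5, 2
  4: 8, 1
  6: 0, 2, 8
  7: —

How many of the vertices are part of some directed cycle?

A vertex is on a directed cycle iff it belongs to a strongly connected component of size ≥ 2 (or has a self-loop).
The vertices on cycles are {1, 2, 4, 5, 6, 8} — 6 in total.

6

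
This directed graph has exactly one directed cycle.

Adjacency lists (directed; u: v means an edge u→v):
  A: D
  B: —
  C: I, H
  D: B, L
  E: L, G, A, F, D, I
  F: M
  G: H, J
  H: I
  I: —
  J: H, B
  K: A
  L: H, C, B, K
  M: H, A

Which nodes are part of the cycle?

A, D, K, L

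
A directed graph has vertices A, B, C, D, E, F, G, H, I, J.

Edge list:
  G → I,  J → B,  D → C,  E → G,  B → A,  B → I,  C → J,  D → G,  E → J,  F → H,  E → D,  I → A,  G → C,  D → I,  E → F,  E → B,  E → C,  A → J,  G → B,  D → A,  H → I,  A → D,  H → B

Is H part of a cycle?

H lies on a cycle iff there is a path from H back to itself.
Exploring from H, it never reaches itself; equivalently, its strongly connected component is a singleton.

No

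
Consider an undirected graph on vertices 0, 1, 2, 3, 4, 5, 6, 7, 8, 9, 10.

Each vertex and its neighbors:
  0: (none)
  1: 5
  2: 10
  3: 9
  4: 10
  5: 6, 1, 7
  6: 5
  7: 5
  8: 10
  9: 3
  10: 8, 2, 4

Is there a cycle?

DFS, tracking each vertex's parent; an edge to a visited non-parent vertex closes a cycle.
Start from 10:
visit 10 (parent –)
  visit 8 (parent 10)
    8–10: parent, skip
  visit 2 (parent 10)
    2–10: parent, skip
  visit 4 (parent 10)
    4–10: parent, skip
visit 0 (parent –)
visit 1 (parent –)
  visit 5 (parent 1)
    visit 6 (parent 5)
      6–5: parent, skip
    5–1: parent, skip
    visit 7 (parent 5)
      7–5: parent, skip
visit 3 (parent –)
  visit 9 (parent 3)
    9–3: parent, skip
No non-parent visited neighbor found — the graph is a forest.

No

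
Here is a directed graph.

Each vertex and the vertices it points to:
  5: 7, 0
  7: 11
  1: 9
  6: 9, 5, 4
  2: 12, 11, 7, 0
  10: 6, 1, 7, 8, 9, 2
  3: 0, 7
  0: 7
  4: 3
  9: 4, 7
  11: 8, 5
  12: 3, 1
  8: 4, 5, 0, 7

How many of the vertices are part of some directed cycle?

A vertex is on a directed cycle iff it belongs to a strongly connected component of size ≥ 2 (or has a self-loop).
The vertices on cycles are {0, 3, 4, 5, 7, 8, 11} — 7 in total.

7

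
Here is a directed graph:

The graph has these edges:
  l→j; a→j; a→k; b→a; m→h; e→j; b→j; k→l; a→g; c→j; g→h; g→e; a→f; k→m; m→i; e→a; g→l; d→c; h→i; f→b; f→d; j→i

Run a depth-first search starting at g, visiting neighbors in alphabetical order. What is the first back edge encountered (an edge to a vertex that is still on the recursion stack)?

DFS from g (visiting neighbors in alphabetical order); mark gray on enter, black on exit:
g gray
  e gray
    a gray
      f gray
        b gray
          b→a: a is gray → back edge
First back edge: b → a.

b→a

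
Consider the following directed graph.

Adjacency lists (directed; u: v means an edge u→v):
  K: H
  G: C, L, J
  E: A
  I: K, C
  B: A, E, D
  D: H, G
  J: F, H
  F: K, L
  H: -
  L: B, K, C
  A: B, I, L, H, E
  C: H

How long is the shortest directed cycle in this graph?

2

For each vertex v, BFS finds the shortest path from v back to v.
The shortest such closed walk is B → A → B, length 2.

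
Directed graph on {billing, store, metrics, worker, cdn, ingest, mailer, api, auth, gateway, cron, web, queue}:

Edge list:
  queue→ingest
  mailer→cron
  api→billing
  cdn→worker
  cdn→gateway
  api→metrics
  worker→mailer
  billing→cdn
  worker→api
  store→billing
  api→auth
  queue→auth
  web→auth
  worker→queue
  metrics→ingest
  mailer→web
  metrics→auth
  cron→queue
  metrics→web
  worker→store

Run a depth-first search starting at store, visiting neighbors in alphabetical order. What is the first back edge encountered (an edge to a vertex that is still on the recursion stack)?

api→billing

DFS from store (visiting neighbors in alphabetical order); mark gray on enter, black on exit:
store gray
  billing gray
    cdn gray
      gateway gray
      gateway black
      worker gray
        api gray
          auth gray
          auth black
          api→billing: billing is gray → back edge
First back edge: api → billing.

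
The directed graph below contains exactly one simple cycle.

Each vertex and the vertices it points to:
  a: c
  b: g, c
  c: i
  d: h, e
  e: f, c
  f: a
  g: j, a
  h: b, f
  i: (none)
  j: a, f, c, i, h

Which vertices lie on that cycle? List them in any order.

b, g, h, j

DFS with gray/black marking from h:
h gray
  b gray
    g gray
      j gray
        a gray
          c gray
            i gray
            i black
          c black
        a black
        f gray
          f→a: a black — skip
        f black
        j→c: c black — skip
        j→i: i black — skip
        j→h: h is gray → back edge
Back edge closes the cycle h → b → g → j → h; its vertices are {b, g, h, j}.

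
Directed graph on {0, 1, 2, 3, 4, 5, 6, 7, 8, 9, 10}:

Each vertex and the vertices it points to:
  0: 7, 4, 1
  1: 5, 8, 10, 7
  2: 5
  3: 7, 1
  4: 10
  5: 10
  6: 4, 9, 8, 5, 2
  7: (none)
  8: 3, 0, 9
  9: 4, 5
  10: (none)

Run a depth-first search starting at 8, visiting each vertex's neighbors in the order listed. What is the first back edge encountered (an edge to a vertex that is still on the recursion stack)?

1→8

DFS from 8 (visiting each vertex's neighbors in the order listed); mark gray on enter, black on exit:
8 gray
  3 gray
    7 gray
    7 black
    1 gray
      5 gray
        10 gray
        10 black
      5 black
      1→8: 8 is gray → back edge
First back edge: 1 → 8.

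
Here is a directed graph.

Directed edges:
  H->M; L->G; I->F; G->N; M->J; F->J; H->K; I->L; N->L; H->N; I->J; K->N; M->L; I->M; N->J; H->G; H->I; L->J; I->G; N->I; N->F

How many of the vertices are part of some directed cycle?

A vertex is on a directed cycle iff it belongs to a strongly connected component of size ≥ 2 (or has a self-loop).
The vertices on cycles are {G, I, L, M, N} — 5 in total.

5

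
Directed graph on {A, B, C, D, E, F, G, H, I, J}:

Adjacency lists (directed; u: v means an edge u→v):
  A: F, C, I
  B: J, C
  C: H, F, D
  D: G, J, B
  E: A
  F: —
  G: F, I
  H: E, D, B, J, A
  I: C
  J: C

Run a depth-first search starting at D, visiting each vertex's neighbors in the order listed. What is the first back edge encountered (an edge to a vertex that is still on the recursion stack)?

A->C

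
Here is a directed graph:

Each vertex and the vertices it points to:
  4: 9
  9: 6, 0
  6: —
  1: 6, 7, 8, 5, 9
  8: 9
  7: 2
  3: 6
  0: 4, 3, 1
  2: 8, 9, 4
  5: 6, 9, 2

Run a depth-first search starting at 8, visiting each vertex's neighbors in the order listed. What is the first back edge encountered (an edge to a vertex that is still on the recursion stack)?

4->9

DFS from 8 (visiting each vertex's neighbors in the order listed); mark gray on enter, black on exit:
8 gray
  9 gray
    6 gray
    6 black
    0 gray
      4 gray
        4→9: 9 is gray → back edge
First back edge: 4 → 9.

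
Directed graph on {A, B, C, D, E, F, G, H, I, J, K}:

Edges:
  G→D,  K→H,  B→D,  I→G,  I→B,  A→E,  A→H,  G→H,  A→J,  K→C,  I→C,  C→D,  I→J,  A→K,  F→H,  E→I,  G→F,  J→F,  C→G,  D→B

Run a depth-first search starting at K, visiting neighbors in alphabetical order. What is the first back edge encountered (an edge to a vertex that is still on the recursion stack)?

B->D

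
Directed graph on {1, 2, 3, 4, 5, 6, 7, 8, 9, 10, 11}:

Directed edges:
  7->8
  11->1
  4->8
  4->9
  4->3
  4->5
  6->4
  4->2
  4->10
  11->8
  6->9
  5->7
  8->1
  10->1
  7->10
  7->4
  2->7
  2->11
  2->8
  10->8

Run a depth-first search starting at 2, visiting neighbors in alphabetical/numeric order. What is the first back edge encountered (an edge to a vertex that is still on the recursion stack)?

DFS from 2 (visiting neighbors in alphabetical/numeric order); mark gray on enter, black on exit:
2 gray
  7 gray
    4 gray
      4→2: 2 is gray → back edge
First back edge: 4 → 2.

4->2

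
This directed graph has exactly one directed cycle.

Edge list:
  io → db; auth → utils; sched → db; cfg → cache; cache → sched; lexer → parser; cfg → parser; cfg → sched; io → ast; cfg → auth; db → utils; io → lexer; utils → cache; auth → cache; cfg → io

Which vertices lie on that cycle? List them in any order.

db, cache, sched, utils

DFS with gray/black marking from sched:
sched gray
  db gray
    utils gray
      cache gray
        cache→sched: sched is gray → back edge
Back edge closes the cycle sched → db → utils → cache → sched; its vertices are {db, cache, sched, utils}.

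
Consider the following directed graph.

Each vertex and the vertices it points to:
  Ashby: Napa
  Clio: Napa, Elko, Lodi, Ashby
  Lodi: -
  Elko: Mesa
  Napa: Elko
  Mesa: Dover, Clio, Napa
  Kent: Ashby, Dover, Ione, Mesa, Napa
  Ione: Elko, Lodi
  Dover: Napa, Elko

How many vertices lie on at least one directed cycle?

6

A vertex is on a directed cycle iff it belongs to a strongly connected component of size ≥ 2 (or has a self-loop).
The vertices on cycles are {Clio, Elko, Mesa, Napa, Ashby, Dover} — 6 in total.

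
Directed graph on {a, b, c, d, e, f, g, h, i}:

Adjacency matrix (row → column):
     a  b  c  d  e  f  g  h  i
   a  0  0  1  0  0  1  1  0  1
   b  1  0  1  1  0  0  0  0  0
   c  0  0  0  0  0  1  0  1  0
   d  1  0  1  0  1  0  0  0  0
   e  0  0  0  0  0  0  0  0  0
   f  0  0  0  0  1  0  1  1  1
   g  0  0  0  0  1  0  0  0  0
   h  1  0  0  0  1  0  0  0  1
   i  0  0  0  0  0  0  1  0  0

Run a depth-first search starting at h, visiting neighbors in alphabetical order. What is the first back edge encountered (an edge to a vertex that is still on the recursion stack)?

DFS from h (visiting neighbors in alphabetical order); mark gray on enter, black on exit:
h gray
  a gray
    c gray
      f gray
        e gray
        e black
        g gray
          g→e: e black — skip
        g black
        f→h: h is gray → back edge
First back edge: f → h.

f→h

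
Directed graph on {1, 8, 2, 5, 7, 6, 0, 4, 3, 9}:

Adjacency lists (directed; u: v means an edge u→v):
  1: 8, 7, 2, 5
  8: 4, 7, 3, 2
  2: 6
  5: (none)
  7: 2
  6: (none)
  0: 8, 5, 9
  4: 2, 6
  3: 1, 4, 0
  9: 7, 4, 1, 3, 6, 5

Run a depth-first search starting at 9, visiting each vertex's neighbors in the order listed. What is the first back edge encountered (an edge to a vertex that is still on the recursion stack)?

3→1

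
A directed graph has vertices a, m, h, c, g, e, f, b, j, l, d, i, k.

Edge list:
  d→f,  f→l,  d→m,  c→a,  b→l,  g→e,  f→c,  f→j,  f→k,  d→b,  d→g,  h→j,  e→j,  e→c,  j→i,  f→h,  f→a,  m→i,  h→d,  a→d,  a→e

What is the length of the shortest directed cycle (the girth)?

3

For each vertex v, BFS finds the shortest path from v back to v.
The shortest such closed walk is h → d → f → h, length 3.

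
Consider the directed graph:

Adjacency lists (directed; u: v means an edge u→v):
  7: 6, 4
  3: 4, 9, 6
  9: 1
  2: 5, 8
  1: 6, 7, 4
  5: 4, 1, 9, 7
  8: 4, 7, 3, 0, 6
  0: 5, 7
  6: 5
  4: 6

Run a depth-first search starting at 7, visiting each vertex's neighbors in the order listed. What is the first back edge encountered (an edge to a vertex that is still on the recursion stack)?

4->6

DFS from 7 (visiting each vertex's neighbors in the order listed); mark gray on enter, black on exit:
7 gray
  6 gray
    5 gray
      4 gray
        4→6: 6 is gray → back edge
First back edge: 4 → 6.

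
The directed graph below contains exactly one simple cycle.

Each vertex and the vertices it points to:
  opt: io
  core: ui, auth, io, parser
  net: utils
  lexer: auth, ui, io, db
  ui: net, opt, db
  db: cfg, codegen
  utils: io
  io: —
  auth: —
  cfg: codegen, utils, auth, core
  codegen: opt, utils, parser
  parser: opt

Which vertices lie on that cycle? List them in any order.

DFS with gray/black marking from db:
db gray
  cfg gray
    codegen gray
      opt gray
        io gray
        io black
      opt black
      utils gray
        utils→io: io black — skip
      utils black
      parser gray
        parser→opt: opt black — skip
      parser black
    codegen black
    cfg→utils: utils black — skip
    auth gray
    auth black
    core gray
      ui gray
        net gray
          net→utils: utils black — skip
        net black
        ui→opt: opt black — skip
        ui→db: db is gray → back edge
Back edge closes the cycle db → cfg → core → ui → db; its vertices are {db, ui, cfg, core}.

db, ui, cfg, core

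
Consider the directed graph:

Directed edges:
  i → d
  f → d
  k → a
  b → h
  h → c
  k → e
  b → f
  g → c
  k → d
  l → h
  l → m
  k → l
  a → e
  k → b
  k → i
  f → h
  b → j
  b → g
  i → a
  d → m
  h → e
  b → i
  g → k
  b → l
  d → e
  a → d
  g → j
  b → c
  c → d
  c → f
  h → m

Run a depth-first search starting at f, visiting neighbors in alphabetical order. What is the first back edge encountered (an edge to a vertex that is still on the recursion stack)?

DFS from f (visiting neighbors in alphabetical order); mark gray on enter, black on exit:
f gray
  d gray
    e gray
    e black
    m gray
    m black
  d black
  h gray
    c gray
      c→d: d black — skip
      c→f: f is gray → back edge
First back edge: c → f.

c->f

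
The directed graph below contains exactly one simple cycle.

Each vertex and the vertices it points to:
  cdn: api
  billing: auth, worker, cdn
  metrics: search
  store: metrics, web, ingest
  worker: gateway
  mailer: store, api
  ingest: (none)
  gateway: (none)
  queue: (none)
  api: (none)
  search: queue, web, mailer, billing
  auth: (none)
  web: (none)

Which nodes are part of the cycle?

store, mailer, search, metrics

DFS with gray/black marking from search:
search gray
  queue gray
  queue black
  web gray
  web black
  mailer gray
    store gray
      metrics gray
        metrics→search: search is gray → back edge
Back edge closes the cycle search → mailer → store → metrics → search; its vertices are {store, mailer, search, metrics}.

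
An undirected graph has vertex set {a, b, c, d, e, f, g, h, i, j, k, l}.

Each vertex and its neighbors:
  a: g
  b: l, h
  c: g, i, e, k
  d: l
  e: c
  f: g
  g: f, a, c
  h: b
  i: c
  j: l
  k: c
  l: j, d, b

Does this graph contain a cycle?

DFS, tracking each vertex's parent; an edge to a visited non-parent vertex closes a cycle.
Start from d:
visit d (parent –)
  visit l (parent d)
    visit j (parent l)
      j–l: parent, skip
    l–d: parent, skip
    visit b (parent l)
      b–l: parent, skip
      visit h (parent b)
        h–b: parent, skip
visit a (parent –)
  visit g (parent a)
    visit f (parent g)
      f–g: parent, skip
    g–a: parent, skip
    visit c (parent g)
      c–g: parent, skip
      visit i (parent c)
        i–c: parent, skip
      visit e (parent c)
        e–c: parent, skip
      visit k (parent c)
        k–c: parent, skip
No non-parent visited neighbor found — the graph is a forest.

No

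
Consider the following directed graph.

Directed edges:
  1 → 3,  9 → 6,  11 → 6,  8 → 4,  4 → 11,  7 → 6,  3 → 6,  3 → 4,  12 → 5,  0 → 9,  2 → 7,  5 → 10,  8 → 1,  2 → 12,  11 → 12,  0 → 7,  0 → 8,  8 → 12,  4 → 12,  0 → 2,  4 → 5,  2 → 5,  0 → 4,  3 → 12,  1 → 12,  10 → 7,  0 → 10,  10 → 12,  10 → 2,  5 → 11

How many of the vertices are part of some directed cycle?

A vertex is on a directed cycle iff it belongs to a strongly connected component of size ≥ 2 (or has a self-loop).
The vertices on cycles are {2, 5, 10, 11, 12} — 5 in total.

5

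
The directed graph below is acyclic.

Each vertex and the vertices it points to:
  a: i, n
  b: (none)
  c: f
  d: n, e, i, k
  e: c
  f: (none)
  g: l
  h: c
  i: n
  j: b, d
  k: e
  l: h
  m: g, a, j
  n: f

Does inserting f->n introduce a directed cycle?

Adding f→n creates a cycle iff n can already reach f.
Path from n: n → f.
So n → … → f → n is a cycle.

Yes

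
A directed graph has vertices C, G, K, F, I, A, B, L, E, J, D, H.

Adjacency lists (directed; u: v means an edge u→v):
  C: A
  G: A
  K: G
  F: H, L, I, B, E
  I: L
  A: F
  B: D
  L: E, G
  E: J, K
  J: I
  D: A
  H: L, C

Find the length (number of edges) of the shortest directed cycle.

4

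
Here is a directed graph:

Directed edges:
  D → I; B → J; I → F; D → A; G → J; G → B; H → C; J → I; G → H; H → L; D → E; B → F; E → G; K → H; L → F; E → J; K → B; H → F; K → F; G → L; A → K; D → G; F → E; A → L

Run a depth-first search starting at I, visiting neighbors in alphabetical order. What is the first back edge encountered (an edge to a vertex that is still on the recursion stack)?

B→F

DFS from I (visiting neighbors in alphabetical order); mark gray on enter, black on exit:
I gray
  F gray
    E gray
      G gray
        B gray
          B→F: F is gray → back edge
First back edge: B → F.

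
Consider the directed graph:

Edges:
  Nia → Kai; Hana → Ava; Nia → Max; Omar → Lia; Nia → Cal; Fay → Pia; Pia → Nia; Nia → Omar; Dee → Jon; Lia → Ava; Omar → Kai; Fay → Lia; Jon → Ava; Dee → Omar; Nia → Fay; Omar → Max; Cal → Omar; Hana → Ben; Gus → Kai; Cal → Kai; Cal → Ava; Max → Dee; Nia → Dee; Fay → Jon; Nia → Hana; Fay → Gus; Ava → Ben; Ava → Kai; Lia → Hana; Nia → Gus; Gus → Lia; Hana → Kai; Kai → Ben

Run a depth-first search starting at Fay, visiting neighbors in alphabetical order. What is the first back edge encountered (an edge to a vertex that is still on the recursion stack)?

Dee->Omar

DFS from Fay (visiting neighbors in alphabetical order); mark gray on enter, black on exit:
Fay gray
  Gus gray
    Kai gray
      Ben gray
      Ben black
    Kai black
    Lia gray
      Ava gray
        Ava→Ben: Ben black — skip
        Ava→Kai: Kai black — skip
      Ava black
      Hana gray
        Hana→Ava: Ava black — skip
        Hana→Ben: Ben black — skip
        Hana→Kai: Kai black — skip
      Hana black
    Lia black
  Gus black
  Jon gray
    Jon→Ava: Ava black — skip
  Jon black
  Fay→Lia: Lia black — skip
  Pia gray
    Nia gray
      Cal gray
        Cal→Ava: Ava black — skip
        Cal→Kai: Kai black — skip
        Omar gray
          Omar→Kai: Kai black — skip
          Omar→Lia: Lia black — skip
          Max gray
            Dee gray
              Dee→Jon: Jon black — skip
              Dee→Omar: Omar is gray → back edge
First back edge: Dee → Omar.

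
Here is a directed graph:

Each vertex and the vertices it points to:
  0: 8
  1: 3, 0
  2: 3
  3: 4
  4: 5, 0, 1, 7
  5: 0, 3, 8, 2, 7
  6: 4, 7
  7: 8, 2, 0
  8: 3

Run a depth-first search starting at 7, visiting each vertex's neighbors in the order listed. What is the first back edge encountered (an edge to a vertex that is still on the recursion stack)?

0→8

DFS from 7 (visiting each vertex's neighbors in the order listed); mark gray on enter, black on exit:
7 gray
  8 gray
    3 gray
      4 gray
        5 gray
          0 gray
            0→8: 8 is gray → back edge
First back edge: 0 → 8.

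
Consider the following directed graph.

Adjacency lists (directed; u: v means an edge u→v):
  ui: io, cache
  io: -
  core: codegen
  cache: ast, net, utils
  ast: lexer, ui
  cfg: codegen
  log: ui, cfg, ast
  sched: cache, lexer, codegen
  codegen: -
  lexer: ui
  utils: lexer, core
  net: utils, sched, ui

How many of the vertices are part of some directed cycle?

7

A vertex is on a directed cycle iff it belongs to a strongly connected component of size ≥ 2 (or has a self-loop).
The vertices on cycles are {ui, ast, net, cache, lexer, sched, utils} — 7 in total.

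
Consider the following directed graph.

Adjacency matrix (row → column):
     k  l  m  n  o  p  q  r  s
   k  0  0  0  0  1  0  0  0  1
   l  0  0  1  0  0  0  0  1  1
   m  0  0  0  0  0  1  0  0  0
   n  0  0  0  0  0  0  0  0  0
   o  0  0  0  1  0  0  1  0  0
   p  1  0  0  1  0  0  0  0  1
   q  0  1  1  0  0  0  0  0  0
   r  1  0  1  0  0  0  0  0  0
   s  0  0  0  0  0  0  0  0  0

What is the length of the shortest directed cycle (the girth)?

For each vertex v, BFS finds the shortest path from v back to v.
The shortest such closed walk is q → l → r → k → o → q, length 5.

5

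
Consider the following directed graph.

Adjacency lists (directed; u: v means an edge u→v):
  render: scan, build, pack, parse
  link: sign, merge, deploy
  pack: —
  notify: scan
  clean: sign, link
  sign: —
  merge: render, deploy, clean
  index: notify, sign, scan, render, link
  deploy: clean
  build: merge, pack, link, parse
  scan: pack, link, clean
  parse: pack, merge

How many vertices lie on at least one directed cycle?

8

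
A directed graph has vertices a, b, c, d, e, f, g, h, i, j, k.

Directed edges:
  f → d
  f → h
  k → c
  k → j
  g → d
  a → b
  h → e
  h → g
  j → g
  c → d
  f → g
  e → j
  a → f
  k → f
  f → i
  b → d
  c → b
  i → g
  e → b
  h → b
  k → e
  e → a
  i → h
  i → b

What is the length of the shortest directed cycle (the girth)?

4

For each vertex v, BFS finds the shortest path from v back to v.
The shortest such closed walk is f → h → e → a → f, length 4.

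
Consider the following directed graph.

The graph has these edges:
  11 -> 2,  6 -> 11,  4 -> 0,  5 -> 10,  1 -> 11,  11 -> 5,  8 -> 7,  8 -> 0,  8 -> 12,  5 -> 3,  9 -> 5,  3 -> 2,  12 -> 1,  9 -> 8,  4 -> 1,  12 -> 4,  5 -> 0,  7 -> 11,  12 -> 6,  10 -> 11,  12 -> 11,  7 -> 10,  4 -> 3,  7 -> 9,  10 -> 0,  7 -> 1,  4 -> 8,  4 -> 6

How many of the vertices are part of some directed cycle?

8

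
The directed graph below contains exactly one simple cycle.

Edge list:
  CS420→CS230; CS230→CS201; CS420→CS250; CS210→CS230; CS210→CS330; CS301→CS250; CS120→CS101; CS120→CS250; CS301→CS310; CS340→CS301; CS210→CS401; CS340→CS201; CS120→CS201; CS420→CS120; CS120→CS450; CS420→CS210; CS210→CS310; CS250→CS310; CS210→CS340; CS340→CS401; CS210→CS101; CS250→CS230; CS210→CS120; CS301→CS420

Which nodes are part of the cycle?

CS210, CS301, CS340, CS420

DFS with gray/black marking from CS420:
CS420 gray
  CS230 gray
    CS201 gray
    CS201 black
  CS230 black
  CS250 gray
    CS310 gray
    CS310 black
    CS250→CS230: CS230 black — skip
  CS250 black
  CS120 gray
    CS450 gray
    CS450 black
    CS120→CS201: CS201 black — skip
    CS101 gray
    CS101 black
    CS120→CS250: CS250 black — skip
  CS120 black
  CS210 gray
    CS401 gray
    CS401 black
    CS210→CS230: CS230 black — skip
    CS210→CS120: CS120 black — skip
    CS340 gray
      CS340→CS201: CS201 black — skip
      CS340→CS401: CS401 black — skip
      CS301 gray
        CS301→CS250: CS250 black — skip
        CS301→CS420: CS420 is gray → back edge
Back edge closes the cycle CS420 → CS210 → CS340 → CS301 → CS420; its vertices are {CS210, CS301, CS340, CS420}.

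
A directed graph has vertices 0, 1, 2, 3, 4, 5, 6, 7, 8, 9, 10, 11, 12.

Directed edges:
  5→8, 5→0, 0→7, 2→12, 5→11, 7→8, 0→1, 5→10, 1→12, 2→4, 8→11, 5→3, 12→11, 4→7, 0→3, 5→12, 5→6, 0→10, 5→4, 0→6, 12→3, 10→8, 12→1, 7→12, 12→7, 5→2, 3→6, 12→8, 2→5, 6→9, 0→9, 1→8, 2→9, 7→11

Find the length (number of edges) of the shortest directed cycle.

2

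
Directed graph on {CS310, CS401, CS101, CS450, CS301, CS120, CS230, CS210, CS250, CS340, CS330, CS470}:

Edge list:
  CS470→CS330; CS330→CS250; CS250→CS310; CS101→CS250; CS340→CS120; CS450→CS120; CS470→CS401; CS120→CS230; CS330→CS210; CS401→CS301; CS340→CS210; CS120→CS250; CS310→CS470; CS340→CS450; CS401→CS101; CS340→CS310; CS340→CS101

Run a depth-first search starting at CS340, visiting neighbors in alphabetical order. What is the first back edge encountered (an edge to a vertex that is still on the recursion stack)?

DFS from CS340 (visiting neighbors in alphabetical order); mark gray on enter, black on exit:
CS340 gray
  CS101 gray
    CS250 gray
      CS310 gray
        CS470 gray
          CS330 gray
            CS210 gray
            CS210 black
            CS330→CS250: CS250 is gray → back edge
First back edge: CS330 → CS250.

CS330→CS250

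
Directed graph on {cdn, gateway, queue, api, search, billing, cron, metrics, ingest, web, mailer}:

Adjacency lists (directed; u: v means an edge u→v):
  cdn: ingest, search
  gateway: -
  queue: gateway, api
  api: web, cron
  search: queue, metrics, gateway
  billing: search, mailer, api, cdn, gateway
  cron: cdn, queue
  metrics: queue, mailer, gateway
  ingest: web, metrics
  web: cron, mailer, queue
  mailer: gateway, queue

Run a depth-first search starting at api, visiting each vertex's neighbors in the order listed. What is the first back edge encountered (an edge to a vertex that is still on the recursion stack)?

DFS from api (visiting each vertex's neighbors in the order listed); mark gray on enter, black on exit:
api gray
  web gray
    cron gray
      cdn gray
        ingest gray
          ingest→web: web is gray → back edge
First back edge: ingest → web.

ingest->web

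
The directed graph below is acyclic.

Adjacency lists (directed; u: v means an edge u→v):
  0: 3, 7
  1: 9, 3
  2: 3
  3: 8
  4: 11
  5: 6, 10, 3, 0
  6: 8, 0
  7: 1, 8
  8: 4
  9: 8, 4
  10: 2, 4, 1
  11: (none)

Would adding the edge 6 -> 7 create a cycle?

Adding 6→7 creates a cycle iff 7 can already reach 6.
Explore from 7: no path reaches 6. The graph stays acyclic.

No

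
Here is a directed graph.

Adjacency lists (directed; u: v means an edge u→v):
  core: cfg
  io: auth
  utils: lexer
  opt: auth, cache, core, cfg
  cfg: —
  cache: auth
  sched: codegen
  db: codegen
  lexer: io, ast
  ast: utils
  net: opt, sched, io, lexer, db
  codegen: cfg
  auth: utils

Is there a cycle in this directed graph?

Yes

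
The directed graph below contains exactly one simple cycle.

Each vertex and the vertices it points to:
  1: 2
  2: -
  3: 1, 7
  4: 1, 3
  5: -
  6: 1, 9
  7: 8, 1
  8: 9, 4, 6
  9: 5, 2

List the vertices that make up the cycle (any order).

3, 4, 7, 8

DFS with gray/black marking from 8:
8 gray
  9 gray
    5 gray
    5 black
    2 gray
    2 black
  9 black
  4 gray
    1 gray
      1→2: 2 black — skip
    1 black
    3 gray
      3→1: 1 black — skip
      7 gray
        7→8: 8 is gray → back edge
Back edge closes the cycle 8 → 4 → 3 → 7 → 8; its vertices are {3, 4, 7, 8}.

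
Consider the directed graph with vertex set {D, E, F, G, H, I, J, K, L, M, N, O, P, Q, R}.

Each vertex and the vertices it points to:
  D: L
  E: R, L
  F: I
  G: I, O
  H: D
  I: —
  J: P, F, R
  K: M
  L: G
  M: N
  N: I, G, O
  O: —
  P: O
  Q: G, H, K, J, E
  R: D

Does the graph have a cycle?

No

DFS with white/gray/black marking, starting from G:
G gray
  I gray
  I black
  O gray
  O black
G black
D gray
  L gray
    L→G: G black — skip
  L black
D black
E gray
  R gray
    R→D: D black — skip
  R black
  E→L: L black — skip
E black
F gray
  F→I: I black — skip
F black
H gray
  H→D: D black — skip
H black
J gray
  P gray
    P→O: O black — skip
  P black
  J→F: F black — skip
  J→R: R black — skip
J black
K gray
  M gray
    N gray
      N→I: I black — skip
      N→G: G black — skip
      N→O: O black — skip
    N black
  M black
K black
Q gray
  Q→G: G black — skip
  Q→H: H black — skip
  Q→K: K black — skip
  Q→J: J black — skip
  Q→E: E black — skip
Q black
Every edge goes to a white or black vertex — no back edge, so the graph is acyclic.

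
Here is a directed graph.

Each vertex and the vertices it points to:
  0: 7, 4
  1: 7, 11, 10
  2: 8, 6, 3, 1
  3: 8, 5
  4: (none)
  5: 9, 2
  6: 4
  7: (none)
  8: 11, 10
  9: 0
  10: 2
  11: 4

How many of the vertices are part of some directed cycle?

6

A vertex is on a directed cycle iff it belongs to a strongly connected component of size ≥ 2 (or has a self-loop).
The vertices on cycles are {1, 2, 3, 5, 8, 10} — 6 in total.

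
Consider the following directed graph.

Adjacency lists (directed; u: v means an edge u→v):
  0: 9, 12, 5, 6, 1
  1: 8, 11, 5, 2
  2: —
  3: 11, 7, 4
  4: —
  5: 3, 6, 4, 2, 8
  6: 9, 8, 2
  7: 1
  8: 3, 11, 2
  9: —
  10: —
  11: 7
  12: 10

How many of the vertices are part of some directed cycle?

A vertex is on a directed cycle iff it belongs to a strongly connected component of size ≥ 2 (or has a self-loop).
The vertices on cycles are {1, 3, 5, 6, 7, 8, 11} — 7 in total.

7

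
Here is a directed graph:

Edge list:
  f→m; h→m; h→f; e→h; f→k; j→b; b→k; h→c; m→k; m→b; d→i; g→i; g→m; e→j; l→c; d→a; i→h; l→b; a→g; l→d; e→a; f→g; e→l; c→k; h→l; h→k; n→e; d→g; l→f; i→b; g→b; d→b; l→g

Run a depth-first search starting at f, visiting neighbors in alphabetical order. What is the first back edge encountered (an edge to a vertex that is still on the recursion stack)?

h->f

DFS from f (visiting neighbors in alphabetical order); mark gray on enter, black on exit:
f gray
  g gray
    b gray
      k gray
      k black
    b black
    i gray
      i→b: b black — skip
      h gray
        c gray
          c→k: k black — skip
        c black
        h→f: f is gray → back edge
First back edge: h → f.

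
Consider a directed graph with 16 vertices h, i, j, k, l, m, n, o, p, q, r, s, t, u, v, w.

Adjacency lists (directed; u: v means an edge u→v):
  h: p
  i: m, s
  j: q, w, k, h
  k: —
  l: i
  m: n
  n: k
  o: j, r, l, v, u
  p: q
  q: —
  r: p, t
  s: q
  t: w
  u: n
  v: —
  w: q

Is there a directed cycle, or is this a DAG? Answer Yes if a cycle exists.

No

DFS with white/gray/black marking, starting from q:
q gray
q black
h gray
  p gray
    p→q: q black — skip
  p black
h black
i gray
  m gray
    n gray
      k gray
      k black
    n black
  m black
  s gray
    s→q: q black — skip
  s black
i black
j gray
  j→q: q black — skip
  w gray
    w→q: q black — skip
  w black
  j→k: k black — skip
  j→h: h black — skip
j black
l gray
  l→i: i black — skip
l black
o gray
  o→j: j black — skip
  r gray
    r→p: p black — skip
    t gray
      t→w: w black — skip
    t black
  r black
  o→l: l black — skip
  v gray
  v black
  u gray
    u→n: n black — skip
  u black
o black
Every edge goes to a white or black vertex — no back edge, so the graph is acyclic.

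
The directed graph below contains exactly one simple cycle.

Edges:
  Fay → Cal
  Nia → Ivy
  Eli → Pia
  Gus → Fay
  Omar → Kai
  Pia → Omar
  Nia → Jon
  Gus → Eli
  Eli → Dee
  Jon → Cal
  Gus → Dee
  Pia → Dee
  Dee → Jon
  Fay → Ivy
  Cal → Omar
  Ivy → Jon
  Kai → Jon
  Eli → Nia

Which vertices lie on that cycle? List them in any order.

Cal, Jon, Kai, Omar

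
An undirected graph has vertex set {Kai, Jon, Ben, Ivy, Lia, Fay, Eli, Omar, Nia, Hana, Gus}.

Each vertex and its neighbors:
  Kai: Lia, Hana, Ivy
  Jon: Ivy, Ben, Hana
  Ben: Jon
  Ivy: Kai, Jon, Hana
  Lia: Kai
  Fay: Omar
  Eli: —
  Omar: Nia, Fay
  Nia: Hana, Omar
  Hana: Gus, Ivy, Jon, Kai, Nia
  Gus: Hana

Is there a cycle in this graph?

DFS, tracking each vertex's parent; an edge to a visited non-parent vertex closes a cycle.
Start from Hana:
visit Hana (parent –)
  visit Gus (parent Hana)
    Gus–Hana: parent, skip
  visit Ivy (parent Hana)
    visit Kai (parent Ivy)
      visit Lia (parent Kai)
        Lia–Kai: parent, skip
      Kai–Hana: Hana visited and ≠ parent → cycle
Cycle: Hana – Ivy – Kai – Hana.

Yes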